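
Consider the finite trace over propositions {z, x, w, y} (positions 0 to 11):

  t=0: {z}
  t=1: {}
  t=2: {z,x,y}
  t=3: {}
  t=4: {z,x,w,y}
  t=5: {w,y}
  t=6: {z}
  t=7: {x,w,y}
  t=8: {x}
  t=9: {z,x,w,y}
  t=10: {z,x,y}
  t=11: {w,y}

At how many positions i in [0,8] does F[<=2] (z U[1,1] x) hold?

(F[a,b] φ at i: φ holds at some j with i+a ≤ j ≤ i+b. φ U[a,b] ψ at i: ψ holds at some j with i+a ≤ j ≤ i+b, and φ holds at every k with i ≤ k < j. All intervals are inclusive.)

5

Evaluate at each i in [0,8]:
  i=0: ✗ (none in [0,2])
  i=1: ✗ (none in [1,3])
  i=2: ✗ (none in [2,4])
  i=3: ✗ (none in [3,5])
  i=4: ✓ (witness j=6)
  i=5: ✓ (witness j=6)
  i=6: ✓ (witness j=6)
  i=7: ✓ (witness j=9)
  i=8: ✓ (witness j=9)
Positions where it holds: {4, 5, 6, 7, 8} → 5.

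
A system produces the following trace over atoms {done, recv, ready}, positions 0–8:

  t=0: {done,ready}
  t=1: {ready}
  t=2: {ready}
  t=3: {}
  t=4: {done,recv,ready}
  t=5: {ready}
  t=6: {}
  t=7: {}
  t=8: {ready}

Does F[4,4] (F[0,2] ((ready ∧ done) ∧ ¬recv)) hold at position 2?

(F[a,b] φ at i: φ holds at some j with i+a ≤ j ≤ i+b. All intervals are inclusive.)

Does not hold

Check F[0,2] ((ready ∧ done) ∧ ¬recv) at each j in [6,6]:
  j=6: fails (none in [6,8])
No position in the window satisfies it → formula fails.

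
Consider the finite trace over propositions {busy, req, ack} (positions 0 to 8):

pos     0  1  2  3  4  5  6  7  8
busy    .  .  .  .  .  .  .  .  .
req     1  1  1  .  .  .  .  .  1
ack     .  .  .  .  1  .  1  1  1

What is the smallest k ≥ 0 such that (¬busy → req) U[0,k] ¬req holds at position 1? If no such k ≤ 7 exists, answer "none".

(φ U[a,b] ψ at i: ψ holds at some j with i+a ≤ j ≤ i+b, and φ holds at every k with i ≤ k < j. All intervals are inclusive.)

Need earliest j ≥ 1 with ¬req, and (¬busy → req) at every k in [1,j-1].
  j=1: rhs fails.
  j=2: rhs fails.
  j=3: rhs holds; lhs holds on [1,2]. k = 2.

2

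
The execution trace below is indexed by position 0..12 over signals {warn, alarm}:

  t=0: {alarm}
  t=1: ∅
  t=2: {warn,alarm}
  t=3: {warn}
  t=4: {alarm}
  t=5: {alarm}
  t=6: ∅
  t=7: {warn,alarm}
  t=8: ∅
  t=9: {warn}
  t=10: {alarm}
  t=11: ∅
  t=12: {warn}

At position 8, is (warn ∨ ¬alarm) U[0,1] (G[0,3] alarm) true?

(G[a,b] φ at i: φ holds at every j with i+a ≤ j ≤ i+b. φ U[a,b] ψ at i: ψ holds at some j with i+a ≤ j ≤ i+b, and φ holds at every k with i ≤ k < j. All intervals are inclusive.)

Need some j in [8,9] with G[0,3] alarm, and (warn ∨ ¬alarm) at every k in [8,j-1].
  j=8: G[0,3] alarm — fails at 8.
  j=9: G[0,3] alarm — fails at 9.
No j in the window works → until fails.

Does not hold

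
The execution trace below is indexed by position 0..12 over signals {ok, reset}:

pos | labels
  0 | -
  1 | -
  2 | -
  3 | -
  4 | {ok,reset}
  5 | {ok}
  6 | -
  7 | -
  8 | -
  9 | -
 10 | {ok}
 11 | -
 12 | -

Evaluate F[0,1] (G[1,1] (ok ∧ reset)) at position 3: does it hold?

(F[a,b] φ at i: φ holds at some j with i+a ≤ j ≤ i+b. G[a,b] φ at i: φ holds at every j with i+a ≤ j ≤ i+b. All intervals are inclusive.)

True

Check G[1,1] (ok ∧ reset) at each j in [3,4]:
  j=3: holds on [4,4]
  j=4: fails at 5
Found at j=3 → formula holds.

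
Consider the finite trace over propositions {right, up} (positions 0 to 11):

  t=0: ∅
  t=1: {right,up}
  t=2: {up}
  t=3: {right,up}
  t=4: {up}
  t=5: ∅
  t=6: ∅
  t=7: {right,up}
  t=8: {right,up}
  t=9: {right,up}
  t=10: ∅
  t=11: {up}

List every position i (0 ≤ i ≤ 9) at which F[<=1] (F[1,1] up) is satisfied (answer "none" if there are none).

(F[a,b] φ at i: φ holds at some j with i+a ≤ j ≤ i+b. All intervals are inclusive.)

Evaluate at each i in [0,9]:
  i=0: ✓ (witness j=0)
  i=1: ✓ (witness j=1)
  i=2: ✓ (witness j=2)
  i=3: ✓ (witness j=3)
  i=4: ✗ (none in [4,5])
  i=5: ✓ (witness j=6)
  i=6: ✓ (witness j=6)
  i=7: ✓ (witness j=7)
  i=8: ✓ (witness j=8)
  i=9: ✓ (witness j=10)

0, 1, 2, 3, 5, 6, 7, 8, 9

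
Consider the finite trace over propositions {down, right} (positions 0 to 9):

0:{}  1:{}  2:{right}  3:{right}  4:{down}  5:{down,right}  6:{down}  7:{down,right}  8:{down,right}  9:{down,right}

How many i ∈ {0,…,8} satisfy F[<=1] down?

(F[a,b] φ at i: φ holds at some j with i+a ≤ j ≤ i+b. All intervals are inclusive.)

Evaluate at each i in [0,8]:
  i=0: ✗ (none in [0,1])
  i=1: ✗ (none in [1,2])
  i=2: ✗ (none in [2,3])
  i=3: ✓ (witness j=4)
  i=4: ✓ (witness j=4)
  i=5: ✓ (witness j=5)
  i=6: ✓ (witness j=6)
  i=7: ✓ (witness j=7)
  i=8: ✓ (witness j=8)
Positions where it holds: {3, 4, 5, 6, 7, 8} → 6.

6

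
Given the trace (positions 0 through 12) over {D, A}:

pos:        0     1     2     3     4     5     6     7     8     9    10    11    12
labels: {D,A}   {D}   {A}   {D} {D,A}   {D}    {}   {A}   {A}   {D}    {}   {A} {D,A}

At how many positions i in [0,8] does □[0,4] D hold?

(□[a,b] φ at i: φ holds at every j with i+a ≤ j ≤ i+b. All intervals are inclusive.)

Evaluate at each i in [0,8]:
  i=0: ✗ (fails at j=2)
  i=1: ✗ (fails at j=2)
  i=2: ✗ (fails at j=2)
  i=3: ✗ (fails at j=6)
  i=4: ✗ (fails at j=6)
  i=5: ✗ (fails at j=6)
  i=6: ✗ (fails at j=6)
  i=7: ✗ (fails at j=7)
  i=8: ✗ (fails at j=8)
Positions where it holds: {} → 0.

0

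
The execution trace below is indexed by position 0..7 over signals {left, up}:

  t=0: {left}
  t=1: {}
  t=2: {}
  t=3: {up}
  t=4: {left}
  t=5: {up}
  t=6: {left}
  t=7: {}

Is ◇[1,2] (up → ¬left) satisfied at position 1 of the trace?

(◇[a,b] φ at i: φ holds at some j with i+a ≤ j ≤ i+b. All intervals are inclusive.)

Check (up → ¬left) at each j in [2,3]:
  j=2: true
  j=3: true
Found at j=2 → formula holds.

Yes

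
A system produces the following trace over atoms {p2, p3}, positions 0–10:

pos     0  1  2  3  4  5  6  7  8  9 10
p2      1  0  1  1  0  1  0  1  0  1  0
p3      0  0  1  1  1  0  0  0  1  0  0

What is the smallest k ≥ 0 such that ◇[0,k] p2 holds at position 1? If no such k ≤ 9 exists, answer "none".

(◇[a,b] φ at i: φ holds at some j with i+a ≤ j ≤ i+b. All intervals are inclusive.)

1

Scan j = 1,2,… for p2:
  j=1: fails
  j=2: holds
First hit at j=2, so smallest k = 2-1 = 1.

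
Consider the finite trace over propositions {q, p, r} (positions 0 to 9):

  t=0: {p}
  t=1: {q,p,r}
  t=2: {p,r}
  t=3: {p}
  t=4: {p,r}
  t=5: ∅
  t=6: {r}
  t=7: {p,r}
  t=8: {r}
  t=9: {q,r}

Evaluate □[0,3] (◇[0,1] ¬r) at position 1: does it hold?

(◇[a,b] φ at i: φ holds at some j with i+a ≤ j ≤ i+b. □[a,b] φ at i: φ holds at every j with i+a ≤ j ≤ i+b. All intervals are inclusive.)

Does not hold

Check ◇[0,1] ¬r at every j in [1,4]:
  j=1: fails (none in [1,2])
  j=2: holds (witness at 3)
  j=3: holds (witness at 3)
  j=4: holds (witness at 5)
Fails at j=1 → formula fails.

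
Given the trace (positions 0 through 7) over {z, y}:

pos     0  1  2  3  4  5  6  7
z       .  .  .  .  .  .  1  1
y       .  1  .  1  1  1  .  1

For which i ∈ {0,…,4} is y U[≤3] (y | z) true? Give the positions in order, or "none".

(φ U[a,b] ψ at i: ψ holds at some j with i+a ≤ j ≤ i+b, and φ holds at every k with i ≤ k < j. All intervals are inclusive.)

1, 3, 4

Evaluate at each i in [0,4]:
  i=0: ✗ (lhs fails at k=0 before rhs at j=1)
  i=1: ✓ (rhs at j=1)
  i=2: ✗ (lhs fails at k=2 before rhs at j=3)
  i=3: ✓ (rhs at j=3)
  i=4: ✓ (rhs at j=4)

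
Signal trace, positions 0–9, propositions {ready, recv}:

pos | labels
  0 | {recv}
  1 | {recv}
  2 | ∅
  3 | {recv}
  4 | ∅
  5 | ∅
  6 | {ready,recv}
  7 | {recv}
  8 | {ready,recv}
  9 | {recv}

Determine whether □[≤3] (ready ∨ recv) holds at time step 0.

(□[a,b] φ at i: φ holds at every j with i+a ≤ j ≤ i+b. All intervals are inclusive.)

Check (ready ∨ recv) at every j in [0,3]:
  j=0: true
  j=1: true
  j=2: false
  j=3: true
Fails at j=2 → formula fails.

Does not hold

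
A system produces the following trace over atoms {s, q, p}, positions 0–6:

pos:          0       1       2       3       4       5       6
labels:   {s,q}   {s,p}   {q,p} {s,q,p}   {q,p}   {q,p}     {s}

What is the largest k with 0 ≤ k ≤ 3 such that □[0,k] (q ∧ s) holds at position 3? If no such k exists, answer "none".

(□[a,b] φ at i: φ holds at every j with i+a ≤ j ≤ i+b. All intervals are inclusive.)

0

(q ∧ s) must hold from j=3 onward; find where it first fails.
  j=3: holds
  j=4: fails
Holds on [3,3], so largest k = 0.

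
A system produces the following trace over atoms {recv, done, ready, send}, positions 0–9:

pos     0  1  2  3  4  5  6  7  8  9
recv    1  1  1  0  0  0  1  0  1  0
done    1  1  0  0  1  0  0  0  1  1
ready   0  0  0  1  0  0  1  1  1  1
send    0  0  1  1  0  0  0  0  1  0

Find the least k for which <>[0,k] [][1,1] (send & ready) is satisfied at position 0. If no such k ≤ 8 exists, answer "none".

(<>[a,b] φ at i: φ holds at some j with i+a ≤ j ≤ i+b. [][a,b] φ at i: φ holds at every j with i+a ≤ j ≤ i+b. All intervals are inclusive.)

2

Scan j = 0,1,… for [][1,1] (send & ready):
  j=0: fails
  j=1: fails
  j=2: holds
First hit at j=2, so smallest k = 2-0 = 2.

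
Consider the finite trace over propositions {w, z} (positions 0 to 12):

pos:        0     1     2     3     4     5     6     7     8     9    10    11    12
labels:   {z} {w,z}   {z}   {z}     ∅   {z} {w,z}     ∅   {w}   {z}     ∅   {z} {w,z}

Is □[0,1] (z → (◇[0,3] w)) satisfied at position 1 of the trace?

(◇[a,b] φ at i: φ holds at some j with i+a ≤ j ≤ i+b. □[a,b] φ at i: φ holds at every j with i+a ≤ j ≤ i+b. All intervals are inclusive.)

False

Check (z → (◇[0,3] w)) at every j in [1,2]:
  j=1: antecedent true; consequent holds (witness at 1) → ✓
  j=2: antecedent true; consequent fails (none in [2,5]) → ✗
Fails at j=2 → formula fails.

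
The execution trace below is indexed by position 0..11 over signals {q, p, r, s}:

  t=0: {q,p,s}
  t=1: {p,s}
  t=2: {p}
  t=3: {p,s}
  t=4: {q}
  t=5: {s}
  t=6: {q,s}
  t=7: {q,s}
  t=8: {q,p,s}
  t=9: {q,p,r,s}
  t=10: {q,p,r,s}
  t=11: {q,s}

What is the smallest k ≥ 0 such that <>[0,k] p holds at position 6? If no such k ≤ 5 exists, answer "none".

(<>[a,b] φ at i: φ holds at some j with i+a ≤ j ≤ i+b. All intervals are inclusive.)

2

Scan j = 6,7,… for p:
  j=6: fails
  j=7: fails
  j=8: holds
First hit at j=8, so smallest k = 8-6 = 2.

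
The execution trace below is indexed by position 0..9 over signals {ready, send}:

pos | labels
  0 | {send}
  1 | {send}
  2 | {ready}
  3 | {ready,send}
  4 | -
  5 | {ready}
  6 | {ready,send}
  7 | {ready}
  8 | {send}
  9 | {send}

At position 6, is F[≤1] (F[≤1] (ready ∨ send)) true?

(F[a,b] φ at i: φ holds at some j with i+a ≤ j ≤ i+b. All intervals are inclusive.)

Check F[≤1] (ready ∨ send) at each j in [6,7]:
  j=6: holds (witness at 6)
  j=7: holds (witness at 7)
Found at j=6 → formula holds.

Yes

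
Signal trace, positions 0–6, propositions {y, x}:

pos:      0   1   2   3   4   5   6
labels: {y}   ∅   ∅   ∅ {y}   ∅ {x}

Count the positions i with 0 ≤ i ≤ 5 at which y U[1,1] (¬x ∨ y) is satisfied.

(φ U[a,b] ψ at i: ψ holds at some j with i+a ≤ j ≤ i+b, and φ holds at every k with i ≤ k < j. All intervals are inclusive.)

2

Evaluate at each i in [0,5]:
  i=0: ✓ (rhs at j=1; lhs holds on [0,0])
  i=1: ✗ (lhs fails at k=1 before rhs at j=2)
  i=2: ✗ (lhs fails at k=2 before rhs at j=3)
  i=3: ✗ (lhs fails at k=3 before rhs at j=4)
  i=4: ✓ (rhs at j=5; lhs holds on [4,4])
  i=5: ✗ (no rhs in [6,6])
Positions where it holds: {0, 4} → 2.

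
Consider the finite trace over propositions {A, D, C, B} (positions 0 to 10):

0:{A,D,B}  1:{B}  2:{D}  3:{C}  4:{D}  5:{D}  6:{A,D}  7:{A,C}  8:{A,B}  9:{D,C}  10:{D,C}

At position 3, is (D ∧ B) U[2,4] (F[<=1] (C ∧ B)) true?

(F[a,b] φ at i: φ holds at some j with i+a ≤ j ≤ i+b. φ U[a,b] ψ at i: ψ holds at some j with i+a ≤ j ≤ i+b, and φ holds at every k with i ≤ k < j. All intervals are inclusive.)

False

Need some j in [5,7] with F[<=1] (C ∧ B), and (D ∧ B) at every k in [3,j-1].
  j=5: F[<=1] (C ∧ B) — fails (none in [5,6]).
  j=6: F[<=1] (C ∧ B) — fails (none in [6,7]).
  j=7: F[<=1] (C ∧ B) — fails (none in [7,8]).
No j in the window works → until fails.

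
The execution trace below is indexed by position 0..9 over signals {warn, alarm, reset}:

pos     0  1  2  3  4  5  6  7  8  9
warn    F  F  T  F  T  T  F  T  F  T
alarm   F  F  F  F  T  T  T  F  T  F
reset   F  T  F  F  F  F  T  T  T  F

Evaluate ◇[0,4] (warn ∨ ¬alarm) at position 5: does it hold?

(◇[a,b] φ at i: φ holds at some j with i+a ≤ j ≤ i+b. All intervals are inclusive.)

Holds

Check (warn ∨ ¬alarm) at each j in [5,9]:
  j=5: true
  j=6: false
  j=7: true
  j=8: false
  j=9: true
Found at j=5 → formula holds.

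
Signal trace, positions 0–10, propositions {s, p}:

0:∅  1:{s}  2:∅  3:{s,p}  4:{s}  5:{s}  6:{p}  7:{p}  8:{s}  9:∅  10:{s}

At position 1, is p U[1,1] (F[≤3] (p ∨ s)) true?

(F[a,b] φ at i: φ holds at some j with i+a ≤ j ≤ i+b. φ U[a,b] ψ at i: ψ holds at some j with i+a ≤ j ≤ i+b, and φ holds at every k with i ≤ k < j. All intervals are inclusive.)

Need some j in [2,2] with F[≤3] (p ∨ s), and p at every k in [1,j-1].
  j=2: F[≤3] (p ∨ s) holds, but p fails at k=1 → not this j.
No j in the window works → until fails.

No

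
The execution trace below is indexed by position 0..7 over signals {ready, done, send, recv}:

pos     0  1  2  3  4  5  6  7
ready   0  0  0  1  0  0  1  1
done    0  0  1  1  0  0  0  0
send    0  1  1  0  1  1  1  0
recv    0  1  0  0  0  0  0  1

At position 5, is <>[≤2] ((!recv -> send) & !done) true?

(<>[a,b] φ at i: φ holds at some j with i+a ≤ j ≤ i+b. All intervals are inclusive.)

Check ((!recv -> send) & !done) at each j in [5,7]:
  j=5: true
  j=6: true
  j=7: true
Found at j=5 → formula holds.

Holds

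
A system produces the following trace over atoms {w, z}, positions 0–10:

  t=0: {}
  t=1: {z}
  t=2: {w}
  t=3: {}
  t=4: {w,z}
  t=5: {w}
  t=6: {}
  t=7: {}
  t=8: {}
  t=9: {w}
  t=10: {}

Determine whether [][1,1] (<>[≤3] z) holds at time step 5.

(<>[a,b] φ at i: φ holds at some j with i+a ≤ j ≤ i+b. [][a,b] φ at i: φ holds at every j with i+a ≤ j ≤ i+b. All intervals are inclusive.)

Does not hold

Check <>[≤3] z at every j in [6,6]:
  j=6: fails (none in [6,9])
Fails at j=6 → formula fails.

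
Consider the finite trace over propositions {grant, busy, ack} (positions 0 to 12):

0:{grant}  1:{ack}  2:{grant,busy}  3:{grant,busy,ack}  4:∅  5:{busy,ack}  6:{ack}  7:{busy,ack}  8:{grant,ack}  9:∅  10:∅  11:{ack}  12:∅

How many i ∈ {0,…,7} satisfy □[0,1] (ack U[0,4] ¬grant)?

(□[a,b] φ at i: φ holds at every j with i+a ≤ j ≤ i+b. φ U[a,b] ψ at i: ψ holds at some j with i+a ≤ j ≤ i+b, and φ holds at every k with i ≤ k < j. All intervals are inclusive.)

5

Evaluate at each i in [0,7]:
  i=0: ✗ (fails at j=0)
  i=1: ✗ (fails at j=2)
  i=2: ✗ (fails at j=2)
  i=3: ✓ (all of [3,4])
  i=4: ✓ (all of [4,5])
  i=5: ✓ (all of [5,6])
  i=6: ✓ (all of [6,7])
  i=7: ✓ (all of [7,8])
Positions where it holds: {3, 4, 5, 6, 7} → 5.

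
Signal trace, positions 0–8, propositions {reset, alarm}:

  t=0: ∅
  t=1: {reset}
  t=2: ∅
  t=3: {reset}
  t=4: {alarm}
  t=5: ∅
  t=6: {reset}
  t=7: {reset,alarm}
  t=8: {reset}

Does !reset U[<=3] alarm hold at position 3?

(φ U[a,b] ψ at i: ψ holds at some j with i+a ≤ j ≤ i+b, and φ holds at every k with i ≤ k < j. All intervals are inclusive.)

Need some j in [3,6] with alarm, and !reset at every k in [3,j-1].
  j=3: alarm false.
  j=4: alarm holds, but !reset fails at k=3 → not this j.
  j=5: alarm false.
  j=6: alarm false.
No j in the window works → until fails.

False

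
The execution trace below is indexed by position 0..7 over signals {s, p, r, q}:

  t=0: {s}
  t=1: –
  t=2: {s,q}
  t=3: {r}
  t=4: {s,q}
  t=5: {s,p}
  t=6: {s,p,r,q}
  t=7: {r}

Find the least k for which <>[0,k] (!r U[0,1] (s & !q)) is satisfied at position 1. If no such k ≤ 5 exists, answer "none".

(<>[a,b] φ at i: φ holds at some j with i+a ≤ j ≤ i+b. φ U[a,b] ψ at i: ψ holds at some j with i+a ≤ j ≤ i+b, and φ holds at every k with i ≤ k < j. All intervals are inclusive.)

3

Scan j = 1,2,… for (!r U[0,1] (s & !q)):
  j=1: fails
  j=2: fails
  j=3: fails
  j=4: holds
First hit at j=4, so smallest k = 4-1 = 3.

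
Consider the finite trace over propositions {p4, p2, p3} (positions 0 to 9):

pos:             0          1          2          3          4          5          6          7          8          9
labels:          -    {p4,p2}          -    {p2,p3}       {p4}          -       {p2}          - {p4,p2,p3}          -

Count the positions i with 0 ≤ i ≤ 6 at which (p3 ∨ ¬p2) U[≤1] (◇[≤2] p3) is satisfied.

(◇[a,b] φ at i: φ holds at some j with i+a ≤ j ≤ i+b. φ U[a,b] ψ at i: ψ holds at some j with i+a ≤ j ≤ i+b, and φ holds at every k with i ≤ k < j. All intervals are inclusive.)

Evaluate at each i in [0,6]:
  i=0: ✓ (rhs at j=1; lhs holds on [0,0])
  i=1: ✓ (rhs at j=1)
  i=2: ✓ (rhs at j=2)
  i=3: ✓ (rhs at j=3)
  i=4: ✗ (no rhs in [4,5])
  i=5: ✓ (rhs at j=6; lhs holds on [5,5])
  i=6: ✓ (rhs at j=6)
Positions where it holds: {0, 1, 2, 3, 5, 6} → 6.

6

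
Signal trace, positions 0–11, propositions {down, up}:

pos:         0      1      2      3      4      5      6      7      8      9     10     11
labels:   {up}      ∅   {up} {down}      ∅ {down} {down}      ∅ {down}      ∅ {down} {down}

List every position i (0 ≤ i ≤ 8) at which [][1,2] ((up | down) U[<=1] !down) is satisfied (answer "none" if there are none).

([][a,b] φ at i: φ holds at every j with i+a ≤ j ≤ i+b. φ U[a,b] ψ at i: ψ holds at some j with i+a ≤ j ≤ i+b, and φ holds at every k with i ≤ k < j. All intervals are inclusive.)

0, 1, 2, 5, 6, 7

Evaluate at each i in [0,8]:
  i=0: ✓ (all of [1,2])
  i=1: ✓ (all of [2,3])
  i=2: ✓ (all of [3,4])
  i=3: ✗ (fails at j=5)
  i=4: ✗ (fails at j=5)
  i=5: ✓ (all of [6,7])
  i=6: ✓ (all of [7,8])
  i=7: ✓ (all of [8,9])
  i=8: ✗ (fails at j=10)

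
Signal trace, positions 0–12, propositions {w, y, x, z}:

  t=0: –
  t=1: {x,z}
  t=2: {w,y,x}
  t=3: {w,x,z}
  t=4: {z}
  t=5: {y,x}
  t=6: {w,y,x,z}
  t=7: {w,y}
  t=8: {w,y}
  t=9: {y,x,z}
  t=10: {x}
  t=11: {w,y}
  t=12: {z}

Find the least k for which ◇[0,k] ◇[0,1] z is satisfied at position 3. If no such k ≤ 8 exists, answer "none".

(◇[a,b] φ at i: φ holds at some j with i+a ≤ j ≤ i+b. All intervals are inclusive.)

Scan j = 3,4,… for ◇[0,1] z:
  j=3: holds
First hit at j=3, so smallest k = 3-3 = 0.

0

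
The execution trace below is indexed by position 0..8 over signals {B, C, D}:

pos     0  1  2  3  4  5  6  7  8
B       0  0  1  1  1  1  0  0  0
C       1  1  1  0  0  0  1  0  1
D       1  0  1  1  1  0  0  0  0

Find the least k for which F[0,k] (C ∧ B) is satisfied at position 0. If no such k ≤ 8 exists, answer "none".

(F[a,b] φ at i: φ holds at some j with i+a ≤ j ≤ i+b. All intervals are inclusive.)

Scan j = 0,1,… for (C ∧ B):
  j=0: fails
  j=1: fails
  j=2: holds
First hit at j=2, so smallest k = 2-0 = 2.

2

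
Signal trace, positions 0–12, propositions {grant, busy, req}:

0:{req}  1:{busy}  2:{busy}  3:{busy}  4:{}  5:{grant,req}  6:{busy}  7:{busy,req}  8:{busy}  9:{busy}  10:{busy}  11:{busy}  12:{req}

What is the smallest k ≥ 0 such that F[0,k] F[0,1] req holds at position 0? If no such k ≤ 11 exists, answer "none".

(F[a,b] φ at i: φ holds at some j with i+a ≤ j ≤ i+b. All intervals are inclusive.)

Scan j = 0,1,… for F[0,1] req:
  j=0: holds
First hit at j=0, so smallest k = 0-0 = 0.

0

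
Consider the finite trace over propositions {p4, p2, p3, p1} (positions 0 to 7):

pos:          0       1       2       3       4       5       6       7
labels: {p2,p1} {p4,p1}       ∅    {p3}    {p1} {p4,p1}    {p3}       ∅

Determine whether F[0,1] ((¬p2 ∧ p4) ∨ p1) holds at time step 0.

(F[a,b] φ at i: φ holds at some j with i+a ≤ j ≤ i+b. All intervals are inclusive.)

Check ((¬p2 ∧ p4) ∨ p1) at each j in [0,1]:
  j=0: true
  j=1: true
Found at j=0 → formula holds.

Yes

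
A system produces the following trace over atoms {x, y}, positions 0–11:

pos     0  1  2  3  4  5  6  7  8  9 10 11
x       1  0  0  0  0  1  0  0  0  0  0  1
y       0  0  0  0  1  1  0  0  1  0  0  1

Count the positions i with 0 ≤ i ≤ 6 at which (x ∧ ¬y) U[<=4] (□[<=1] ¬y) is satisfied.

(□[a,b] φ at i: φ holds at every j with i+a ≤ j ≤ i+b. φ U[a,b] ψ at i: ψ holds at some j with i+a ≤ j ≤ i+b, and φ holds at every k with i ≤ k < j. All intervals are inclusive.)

Evaluate at each i in [0,6]:
  i=0: ✓ (rhs at j=0)
  i=1: ✓ (rhs at j=1)
  i=2: ✓ (rhs at j=2)
  i=3: ✗ (lhs fails at k=3 before rhs at j=6)
  i=4: ✗ (lhs fails at k=4 before rhs at j=6)
  i=5: ✗ (lhs fails at k=5 before rhs at j=6)
  i=6: ✓ (rhs at j=6)
Positions where it holds: {0, 1, 2, 6} → 4.

4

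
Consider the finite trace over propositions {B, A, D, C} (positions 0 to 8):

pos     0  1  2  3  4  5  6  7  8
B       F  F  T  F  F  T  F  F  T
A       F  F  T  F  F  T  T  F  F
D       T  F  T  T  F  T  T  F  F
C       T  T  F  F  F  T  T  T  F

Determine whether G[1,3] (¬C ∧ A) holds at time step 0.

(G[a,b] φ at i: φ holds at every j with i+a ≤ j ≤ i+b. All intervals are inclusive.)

False

Check (¬C ∧ A) at every j in [1,3]:
  j=1: false
  j=2: true
  j=3: false
Fails at j=1 → formula fails.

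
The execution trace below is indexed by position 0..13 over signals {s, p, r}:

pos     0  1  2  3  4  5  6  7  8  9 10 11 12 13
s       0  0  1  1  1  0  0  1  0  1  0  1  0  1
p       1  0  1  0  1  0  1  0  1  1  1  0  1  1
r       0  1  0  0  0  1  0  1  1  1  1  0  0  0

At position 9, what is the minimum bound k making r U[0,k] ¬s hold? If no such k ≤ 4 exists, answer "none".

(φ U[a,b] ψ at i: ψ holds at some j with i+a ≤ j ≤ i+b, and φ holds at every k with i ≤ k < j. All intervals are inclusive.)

1

Need earliest j ≥ 9 with ¬s, and r at every k in [9,j-1].
  j=9: rhs fails.
  j=10: rhs holds; lhs holds on [9,9]. k = 1.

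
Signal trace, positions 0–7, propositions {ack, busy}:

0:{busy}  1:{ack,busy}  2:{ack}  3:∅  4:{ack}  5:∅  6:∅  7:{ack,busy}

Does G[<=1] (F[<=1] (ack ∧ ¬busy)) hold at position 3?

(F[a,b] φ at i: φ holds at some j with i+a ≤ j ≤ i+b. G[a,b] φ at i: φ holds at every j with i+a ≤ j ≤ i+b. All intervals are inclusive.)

Holds

Check F[<=1] (ack ∧ ¬busy) at every j in [3,4]:
  j=3: holds (witness at 4)
  j=4: holds (witness at 4)
All positions satisfy it → formula holds.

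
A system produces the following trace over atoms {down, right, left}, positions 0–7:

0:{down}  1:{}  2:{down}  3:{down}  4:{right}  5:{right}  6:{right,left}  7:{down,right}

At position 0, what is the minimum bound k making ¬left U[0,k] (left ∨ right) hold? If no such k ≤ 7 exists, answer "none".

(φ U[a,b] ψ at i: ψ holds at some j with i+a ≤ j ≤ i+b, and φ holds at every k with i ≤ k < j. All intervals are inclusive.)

4

Need earliest j ≥ 0 with (left ∨ right), and ¬left at every k in [0,j-1].
  j=0: rhs fails.
  j=1: rhs fails.
  j=2: rhs fails.
  j=3: rhs fails.
  j=4: rhs holds; lhs holds on [0,3]. k = 4.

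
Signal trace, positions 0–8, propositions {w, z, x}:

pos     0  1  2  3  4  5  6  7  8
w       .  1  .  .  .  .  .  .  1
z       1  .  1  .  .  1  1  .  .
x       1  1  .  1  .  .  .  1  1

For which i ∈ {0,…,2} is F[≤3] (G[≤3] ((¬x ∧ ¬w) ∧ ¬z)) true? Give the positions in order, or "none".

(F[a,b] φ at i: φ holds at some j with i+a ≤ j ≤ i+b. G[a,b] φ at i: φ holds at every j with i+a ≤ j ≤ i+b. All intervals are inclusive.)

Evaluate at each i in [0,2]:
  i=0: ✗ (none in [0,3])
  i=1: ✗ (none in [1,4])
  i=2: ✗ (none in [2,5])

none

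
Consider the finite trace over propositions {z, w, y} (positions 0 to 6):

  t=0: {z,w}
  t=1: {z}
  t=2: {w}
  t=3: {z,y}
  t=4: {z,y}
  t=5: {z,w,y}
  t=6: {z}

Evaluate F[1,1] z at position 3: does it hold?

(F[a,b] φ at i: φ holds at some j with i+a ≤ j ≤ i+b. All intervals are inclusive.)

Check z at each j in [4,4]:
  j=4: true
Found at j=4 → formula holds.

Holds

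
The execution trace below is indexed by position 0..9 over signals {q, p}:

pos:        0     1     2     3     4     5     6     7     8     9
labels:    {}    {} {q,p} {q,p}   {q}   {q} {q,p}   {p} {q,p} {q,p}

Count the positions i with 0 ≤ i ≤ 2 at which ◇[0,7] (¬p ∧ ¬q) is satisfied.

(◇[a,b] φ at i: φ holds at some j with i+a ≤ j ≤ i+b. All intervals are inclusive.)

Evaluate at each i in [0,2]:
  i=0: ✓ (witness j=0)
  i=1: ✓ (witness j=1)
  i=2: ✗ (none in [2,9])
Positions where it holds: {0, 1} → 2.

2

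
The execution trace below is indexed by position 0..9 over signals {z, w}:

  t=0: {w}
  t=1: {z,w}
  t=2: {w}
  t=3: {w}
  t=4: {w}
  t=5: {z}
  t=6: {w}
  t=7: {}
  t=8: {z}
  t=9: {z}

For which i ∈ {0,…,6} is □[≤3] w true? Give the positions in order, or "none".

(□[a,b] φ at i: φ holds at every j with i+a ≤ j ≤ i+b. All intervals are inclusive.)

Evaluate at each i in [0,6]:
  i=0: ✓ (all of [0,3])
  i=1: ✓ (all of [1,4])
  i=2: ✗ (fails at j=5)
  i=3: ✗ (fails at j=5)
  i=4: ✗ (fails at j=5)
  i=5: ✗ (fails at j=5)
  i=6: ✗ (fails at j=7)

0, 1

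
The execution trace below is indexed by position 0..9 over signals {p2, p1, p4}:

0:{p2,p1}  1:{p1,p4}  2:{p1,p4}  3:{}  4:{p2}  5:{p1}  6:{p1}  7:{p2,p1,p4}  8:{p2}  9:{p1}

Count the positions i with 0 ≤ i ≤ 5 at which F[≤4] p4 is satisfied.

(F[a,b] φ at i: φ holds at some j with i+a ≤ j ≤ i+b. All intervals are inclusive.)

Evaluate at each i in [0,5]:
  i=0: ✓ (witness j=1)
  i=1: ✓ (witness j=1)
  i=2: ✓ (witness j=2)
  i=3: ✓ (witness j=7)
  i=4: ✓ (witness j=7)
  i=5: ✓ (witness j=7)
Positions where it holds: {0, 1, 2, 3, 4, 5} → 6.

6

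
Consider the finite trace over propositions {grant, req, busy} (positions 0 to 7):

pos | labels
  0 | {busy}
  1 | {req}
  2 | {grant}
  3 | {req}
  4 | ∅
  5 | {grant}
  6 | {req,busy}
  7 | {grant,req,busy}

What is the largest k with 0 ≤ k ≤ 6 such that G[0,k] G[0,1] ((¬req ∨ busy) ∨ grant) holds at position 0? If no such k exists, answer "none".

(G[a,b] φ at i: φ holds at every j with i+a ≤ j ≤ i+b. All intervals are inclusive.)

none

G[0,1] ((¬req ∨ busy) ∨ grant) must hold from j=0 onward; find where it first fails.
  j=0: fails → no k works.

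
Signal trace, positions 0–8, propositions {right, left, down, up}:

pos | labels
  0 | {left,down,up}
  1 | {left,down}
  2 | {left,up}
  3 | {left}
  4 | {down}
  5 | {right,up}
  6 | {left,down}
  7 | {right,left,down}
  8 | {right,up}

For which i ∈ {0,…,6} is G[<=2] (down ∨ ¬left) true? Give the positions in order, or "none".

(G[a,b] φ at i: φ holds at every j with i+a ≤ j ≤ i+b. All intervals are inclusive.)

Evaluate at each i in [0,6]:
  i=0: ✗ (fails at j=2)
  i=1: ✗ (fails at j=2)
  i=2: ✗ (fails at j=2)
  i=3: ✗ (fails at j=3)
  i=4: ✓ (all of [4,6])
  i=5: ✓ (all of [5,7])
  i=6: ✓ (all of [6,8])

4, 5, 6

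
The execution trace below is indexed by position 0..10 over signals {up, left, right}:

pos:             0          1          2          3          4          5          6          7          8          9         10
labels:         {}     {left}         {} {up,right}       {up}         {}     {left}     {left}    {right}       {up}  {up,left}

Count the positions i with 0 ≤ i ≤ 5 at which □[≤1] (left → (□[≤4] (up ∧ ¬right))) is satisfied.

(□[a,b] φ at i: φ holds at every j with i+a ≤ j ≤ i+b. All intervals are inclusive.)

Evaluate at each i in [0,5]:
  i=0: ✗ (fails at j=1)
  i=1: ✗ (fails at j=1)
  i=2: ✓ (all of [2,3])
  i=3: ✓ (all of [3,4])
  i=4: ✓ (all of [4,5])
  i=5: ✗ (fails at j=6)
Positions where it holds: {2, 3, 4} → 3.

3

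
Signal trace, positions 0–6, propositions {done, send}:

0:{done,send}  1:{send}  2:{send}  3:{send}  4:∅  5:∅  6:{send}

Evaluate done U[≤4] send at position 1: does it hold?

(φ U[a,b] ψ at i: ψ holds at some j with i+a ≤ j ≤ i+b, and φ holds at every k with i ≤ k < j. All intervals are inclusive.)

True

Need some j in [1,5] with send, and done at every k in [1,j-1].
  j=1: send holds; no prefix to check → satisfied.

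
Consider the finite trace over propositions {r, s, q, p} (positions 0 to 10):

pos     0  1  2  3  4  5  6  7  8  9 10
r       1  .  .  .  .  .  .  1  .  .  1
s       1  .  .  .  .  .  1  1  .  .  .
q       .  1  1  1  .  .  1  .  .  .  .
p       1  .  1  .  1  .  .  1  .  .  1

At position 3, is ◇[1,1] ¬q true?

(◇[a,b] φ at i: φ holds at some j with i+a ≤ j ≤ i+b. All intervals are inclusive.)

Yes

Check ¬q at each j in [4,4]:
  j=4: true
Found at j=4 → formula holds.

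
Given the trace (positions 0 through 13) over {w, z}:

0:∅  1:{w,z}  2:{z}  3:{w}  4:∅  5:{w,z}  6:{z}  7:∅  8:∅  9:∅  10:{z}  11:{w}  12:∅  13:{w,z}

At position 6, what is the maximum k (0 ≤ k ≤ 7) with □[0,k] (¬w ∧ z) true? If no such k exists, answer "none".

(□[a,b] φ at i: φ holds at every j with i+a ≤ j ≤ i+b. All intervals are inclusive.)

0

(¬w ∧ z) must hold from j=6 onward; find where it first fails.
  j=6: holds
  j=7: fails
Holds on [6,6], so largest k = 0.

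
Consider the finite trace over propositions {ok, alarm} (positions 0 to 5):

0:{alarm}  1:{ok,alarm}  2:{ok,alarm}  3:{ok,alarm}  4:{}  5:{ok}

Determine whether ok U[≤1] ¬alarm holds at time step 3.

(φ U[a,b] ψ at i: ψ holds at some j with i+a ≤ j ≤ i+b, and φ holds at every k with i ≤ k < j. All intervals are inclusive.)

Yes

Need some j in [3,4] with ¬alarm, and ok at every k in [3,j-1].
  j=3: ¬alarm false.
  j=4: ¬alarm holds; ok holds at every k in [3,3] → satisfied.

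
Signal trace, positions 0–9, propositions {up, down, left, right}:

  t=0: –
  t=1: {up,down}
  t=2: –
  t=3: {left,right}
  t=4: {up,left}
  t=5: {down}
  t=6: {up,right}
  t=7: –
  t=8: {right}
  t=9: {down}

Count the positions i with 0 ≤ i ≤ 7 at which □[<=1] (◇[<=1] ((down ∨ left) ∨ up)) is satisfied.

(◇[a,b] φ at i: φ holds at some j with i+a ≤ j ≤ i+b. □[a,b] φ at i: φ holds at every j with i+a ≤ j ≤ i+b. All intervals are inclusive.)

Evaluate at each i in [0,7]:
  i=0: ✓ (all of [0,1])
  i=1: ✓ (all of [1,2])
  i=2: ✓ (all of [2,3])
  i=3: ✓ (all of [3,4])
  i=4: ✓ (all of [4,5])
  i=5: ✓ (all of [5,6])
  i=6: ✗ (fails at j=7)
  i=7: ✗ (fails at j=7)
Positions where it holds: {0, 1, 2, 3, 4, 5} → 6.

6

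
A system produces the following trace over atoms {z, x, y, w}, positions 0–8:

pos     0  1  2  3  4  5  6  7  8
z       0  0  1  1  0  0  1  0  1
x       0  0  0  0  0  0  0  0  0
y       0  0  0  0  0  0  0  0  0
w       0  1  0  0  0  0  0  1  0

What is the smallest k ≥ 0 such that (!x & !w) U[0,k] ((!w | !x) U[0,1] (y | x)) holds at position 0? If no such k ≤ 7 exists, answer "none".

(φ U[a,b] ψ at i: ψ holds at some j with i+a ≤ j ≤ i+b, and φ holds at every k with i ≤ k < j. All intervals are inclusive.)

Need earliest j ≥ 0 with ((!w | !x) U[0,1] (y | x)), and (!x & !w) at every k in [0,j-1].
  j=0: rhs fails.
  j=1: rhs fails.
  j=2: rhs fails.
  j=3: rhs fails.
  j=4: rhs fails.
  j=5: rhs fails.
  j=6: rhs fails.
  j=7: rhs fails.
No witness within the range → none.

none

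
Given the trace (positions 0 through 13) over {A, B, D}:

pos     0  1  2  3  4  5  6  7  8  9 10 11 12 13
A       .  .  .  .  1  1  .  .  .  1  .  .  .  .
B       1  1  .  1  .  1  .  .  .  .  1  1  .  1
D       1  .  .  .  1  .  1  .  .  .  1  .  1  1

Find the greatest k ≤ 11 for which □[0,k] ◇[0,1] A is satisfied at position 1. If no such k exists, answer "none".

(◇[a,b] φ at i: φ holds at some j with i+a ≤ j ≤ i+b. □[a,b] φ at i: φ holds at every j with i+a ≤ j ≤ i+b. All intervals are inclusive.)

none

◇[0,1] A must hold from j=1 onward; find where it first fails.
  j=1: fails → no k works.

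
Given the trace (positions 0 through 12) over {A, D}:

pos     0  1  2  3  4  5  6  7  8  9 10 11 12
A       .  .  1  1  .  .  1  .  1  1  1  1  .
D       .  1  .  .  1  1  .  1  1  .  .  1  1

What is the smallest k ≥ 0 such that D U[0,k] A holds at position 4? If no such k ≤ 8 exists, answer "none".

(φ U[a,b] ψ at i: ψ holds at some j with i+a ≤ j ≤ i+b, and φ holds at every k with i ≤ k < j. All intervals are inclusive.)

2

Need earliest j ≥ 4 with A, and D at every k in [4,j-1].
  j=4: rhs fails.
  j=5: rhs fails.
  j=6: rhs holds; lhs holds on [4,5]. k = 2.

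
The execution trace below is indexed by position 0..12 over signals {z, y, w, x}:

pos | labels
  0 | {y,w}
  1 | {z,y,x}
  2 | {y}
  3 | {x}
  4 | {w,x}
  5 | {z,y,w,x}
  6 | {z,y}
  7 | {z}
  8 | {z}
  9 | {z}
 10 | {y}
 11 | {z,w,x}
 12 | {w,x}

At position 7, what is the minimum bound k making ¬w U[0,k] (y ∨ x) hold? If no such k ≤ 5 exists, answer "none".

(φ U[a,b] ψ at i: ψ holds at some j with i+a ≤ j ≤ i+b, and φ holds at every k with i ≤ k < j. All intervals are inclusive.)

3

Need earliest j ≥ 7 with (y ∨ x), and ¬w at every k in [7,j-1].
  j=7: rhs fails.
  j=8: rhs fails.
  j=9: rhs fails.
  j=10: rhs holds; lhs holds on [7,9]. k = 3.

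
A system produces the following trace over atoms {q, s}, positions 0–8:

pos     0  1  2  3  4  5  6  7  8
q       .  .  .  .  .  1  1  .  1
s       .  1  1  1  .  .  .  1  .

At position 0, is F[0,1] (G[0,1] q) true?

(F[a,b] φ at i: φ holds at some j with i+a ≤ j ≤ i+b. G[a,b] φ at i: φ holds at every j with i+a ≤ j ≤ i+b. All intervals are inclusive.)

Check G[0,1] q at each j in [0,1]:
  j=0: fails at 0
  j=1: fails at 1
No position in the window satisfies it → formula fails.

Does not hold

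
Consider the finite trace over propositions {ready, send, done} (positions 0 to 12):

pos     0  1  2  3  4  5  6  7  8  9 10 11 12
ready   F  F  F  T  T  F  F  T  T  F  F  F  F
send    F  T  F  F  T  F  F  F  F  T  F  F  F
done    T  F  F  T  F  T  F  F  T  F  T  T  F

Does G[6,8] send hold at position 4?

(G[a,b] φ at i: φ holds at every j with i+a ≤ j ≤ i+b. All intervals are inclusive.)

Check send at every j in [10,12]:
  j=10: false
  j=11: false
  j=12: false
Fails at j=10 → formula fails.

No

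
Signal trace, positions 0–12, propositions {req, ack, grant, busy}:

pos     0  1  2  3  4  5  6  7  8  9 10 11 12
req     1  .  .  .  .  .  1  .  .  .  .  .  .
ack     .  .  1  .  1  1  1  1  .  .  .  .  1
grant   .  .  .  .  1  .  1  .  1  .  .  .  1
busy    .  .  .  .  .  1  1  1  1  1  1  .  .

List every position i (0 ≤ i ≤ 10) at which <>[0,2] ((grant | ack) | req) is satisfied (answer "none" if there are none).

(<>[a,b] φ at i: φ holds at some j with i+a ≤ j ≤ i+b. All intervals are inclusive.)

0, 1, 2, 3, 4, 5, 6, 7, 8, 10

Evaluate at each i in [0,10]:
  i=0: ✓ (witness j=0)
  i=1: ✓ (witness j=2)
  i=2: ✓ (witness j=2)
  i=3: ✓ (witness j=4)
  i=4: ✓ (witness j=4)
  i=5: ✓ (witness j=5)
  i=6: ✓ (witness j=6)
  i=7: ✓ (witness j=7)
  i=8: ✓ (witness j=8)
  i=9: ✗ (none in [9,11])
  i=10: ✓ (witness j=12)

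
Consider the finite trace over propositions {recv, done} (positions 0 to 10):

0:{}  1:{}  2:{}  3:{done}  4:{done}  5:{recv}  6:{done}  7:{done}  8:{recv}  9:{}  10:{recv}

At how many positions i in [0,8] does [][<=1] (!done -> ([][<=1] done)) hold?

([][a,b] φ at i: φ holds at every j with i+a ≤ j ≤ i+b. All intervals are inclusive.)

Evaluate at each i in [0,8]:
  i=0: ✗ (fails at j=0)
  i=1: ✗ (fails at j=1)
  i=2: ✗ (fails at j=2)
  i=3: ✓ (all of [3,4])
  i=4: ✗ (fails at j=5)
  i=5: ✗ (fails at j=5)
  i=6: ✓ (all of [6,7])
  i=7: ✗ (fails at j=8)
  i=8: ✗ (fails at j=8)
Positions where it holds: {3, 6} → 2.

2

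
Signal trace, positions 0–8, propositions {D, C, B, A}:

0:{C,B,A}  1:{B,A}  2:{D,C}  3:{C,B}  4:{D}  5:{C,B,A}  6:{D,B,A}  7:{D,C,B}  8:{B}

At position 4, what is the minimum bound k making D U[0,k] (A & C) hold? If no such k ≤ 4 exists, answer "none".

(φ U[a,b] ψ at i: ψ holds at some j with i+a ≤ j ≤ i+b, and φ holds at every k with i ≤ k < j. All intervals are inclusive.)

Need earliest j ≥ 4 with (A & C), and D at every k in [4,j-1].
  j=4: rhs fails.
  j=5: rhs holds; lhs holds on [4,4]. k = 1.

1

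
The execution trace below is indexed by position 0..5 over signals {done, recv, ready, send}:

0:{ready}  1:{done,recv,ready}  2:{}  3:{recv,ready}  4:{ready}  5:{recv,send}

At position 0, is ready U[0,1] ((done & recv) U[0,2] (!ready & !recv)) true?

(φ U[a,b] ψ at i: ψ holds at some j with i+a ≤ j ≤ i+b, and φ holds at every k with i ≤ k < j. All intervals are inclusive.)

True

Need some j in [0,1] with ((done & recv) U[0,2] (!ready & !recv)), and ready at every k in [0,j-1].
  j=0: ((done & recv) U[0,2] (!ready & !recv)) — fails.
  j=1: ((done & recv) U[0,2] (!ready & !recv)) holds; ready holds at every k in [0,0] → satisfied.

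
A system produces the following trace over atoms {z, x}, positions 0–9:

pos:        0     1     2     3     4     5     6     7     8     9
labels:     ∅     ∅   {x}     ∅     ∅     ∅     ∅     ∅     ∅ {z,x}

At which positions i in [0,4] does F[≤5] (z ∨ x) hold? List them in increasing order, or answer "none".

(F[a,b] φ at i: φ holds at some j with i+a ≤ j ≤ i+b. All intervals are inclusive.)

0, 1, 2, 4

Evaluate at each i in [0,4]:
  i=0: ✓ (witness j=2)
  i=1: ✓ (witness j=2)
  i=2: ✓ (witness j=2)
  i=3: ✗ (none in [3,8])
  i=4: ✓ (witness j=9)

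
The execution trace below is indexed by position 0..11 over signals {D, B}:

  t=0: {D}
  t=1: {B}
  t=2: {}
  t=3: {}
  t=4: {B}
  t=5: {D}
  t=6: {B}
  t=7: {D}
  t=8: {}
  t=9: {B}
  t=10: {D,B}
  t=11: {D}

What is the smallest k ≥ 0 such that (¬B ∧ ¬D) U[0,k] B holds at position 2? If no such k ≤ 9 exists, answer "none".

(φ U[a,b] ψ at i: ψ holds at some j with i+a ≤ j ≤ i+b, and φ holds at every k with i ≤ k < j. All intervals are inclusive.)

Need earliest j ≥ 2 with B, and (¬B ∧ ¬D) at every k in [2,j-1].
  j=2: rhs fails.
  j=3: rhs fails.
  j=4: rhs holds; lhs holds on [2,3]. k = 2.

2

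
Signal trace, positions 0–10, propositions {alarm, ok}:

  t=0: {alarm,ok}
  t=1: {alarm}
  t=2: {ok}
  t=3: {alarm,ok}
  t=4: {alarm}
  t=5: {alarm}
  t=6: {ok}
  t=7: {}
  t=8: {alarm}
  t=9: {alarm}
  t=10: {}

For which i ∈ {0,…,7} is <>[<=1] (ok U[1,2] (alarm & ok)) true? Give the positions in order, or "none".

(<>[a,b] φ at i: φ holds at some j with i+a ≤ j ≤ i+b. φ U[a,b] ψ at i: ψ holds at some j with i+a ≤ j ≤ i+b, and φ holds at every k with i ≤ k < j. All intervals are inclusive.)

Evaluate at each i in [0,7]:
  i=0: ✗ (none in [0,1])
  i=1: ✓ (witness j=2)
  i=2: ✓ (witness j=2)
  i=3: ✗ (none in [3,4])
  i=4: ✗ (none in [4,5])
  i=5: ✗ (none in [5,6])
  i=6: ✗ (none in [6,7])
  i=7: ✗ (none in [7,8])

1, 2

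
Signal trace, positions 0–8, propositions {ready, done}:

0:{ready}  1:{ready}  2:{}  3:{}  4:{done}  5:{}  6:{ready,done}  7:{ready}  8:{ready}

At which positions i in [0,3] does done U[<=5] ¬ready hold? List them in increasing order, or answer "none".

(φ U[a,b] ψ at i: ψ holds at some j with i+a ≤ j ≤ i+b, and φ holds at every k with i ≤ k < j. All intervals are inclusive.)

2, 3

Evaluate at each i in [0,3]:
  i=0: ✗ (lhs fails at k=0 before rhs at j=2)
  i=1: ✗ (lhs fails at k=1 before rhs at j=2)
  i=2: ✓ (rhs at j=2)
  i=3: ✓ (rhs at j=3)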